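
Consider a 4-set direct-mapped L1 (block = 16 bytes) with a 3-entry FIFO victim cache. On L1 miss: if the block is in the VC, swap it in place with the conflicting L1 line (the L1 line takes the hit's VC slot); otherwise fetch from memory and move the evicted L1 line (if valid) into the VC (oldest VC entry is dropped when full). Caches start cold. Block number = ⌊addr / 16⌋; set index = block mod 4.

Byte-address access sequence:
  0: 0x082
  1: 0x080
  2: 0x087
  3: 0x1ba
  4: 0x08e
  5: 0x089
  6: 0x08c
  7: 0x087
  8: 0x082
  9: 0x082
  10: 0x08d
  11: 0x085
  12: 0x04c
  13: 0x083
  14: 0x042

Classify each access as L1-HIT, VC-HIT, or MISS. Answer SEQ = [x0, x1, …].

SEQ = [MISS, L1-HIT, L1-HIT, MISS, L1-HIT, L1-HIT, L1-HIT, L1-HIT, L1-HIT, L1-HIT, L1-HIT, L1-HIT, MISS, VC-HIT, VC-HIT]

0: 0x82 (blk 8, set 0) → MISS  vc=[]
1: 0x80 (blk 8, set 0) → L1-HIT  vc=[]
2: 0x87 (blk 8, set 0) → L1-HIT  vc=[]
3: 0x1ba (blk 27, set 3) → MISS  vc=[]
4: 0x8e (blk 8, set 0) → L1-HIT  vc=[]
5: 0x89 (blk 8, set 0) → L1-HIT  vc=[]
6: 0x8c (blk 8, set 0) → L1-HIT  vc=[]
7: 0x87 (blk 8, set 0) → L1-HIT  vc=[]
8: 0x82 (blk 8, set 0) → L1-HIT  vc=[]
9: 0x82 (blk 8, set 0) → L1-HIT  vc=[]
10: 0x8d (blk 8, set 0) → L1-HIT  vc=[]
11: 0x85 (blk 8, set 0) → L1-HIT  vc=[]
12: 0x4c (blk 4, set 0) → MISS  vc=[8]
13: 0x83 (blk 8, set 0) → VC-HIT  vc=[4]
14: 0x42 (blk 4, set 0) → VC-HIT  vc=[8]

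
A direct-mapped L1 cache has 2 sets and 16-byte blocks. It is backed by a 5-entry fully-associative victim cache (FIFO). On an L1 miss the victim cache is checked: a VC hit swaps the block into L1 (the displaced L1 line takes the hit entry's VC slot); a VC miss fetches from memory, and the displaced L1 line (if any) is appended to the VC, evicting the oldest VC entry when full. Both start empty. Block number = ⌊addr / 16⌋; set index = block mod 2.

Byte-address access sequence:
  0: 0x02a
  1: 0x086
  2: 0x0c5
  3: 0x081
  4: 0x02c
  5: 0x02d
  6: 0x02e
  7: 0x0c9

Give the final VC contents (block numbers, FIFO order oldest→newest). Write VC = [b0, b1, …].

VC = [8, 2]

#0 0x2a→b2/s0 MISS; vc=[]
#1 0x86→b8/s0 MISS; vc=[2]
#2 0xc5→b12/s0 MISS; vc=[2,8]
#3 0x81→b8/s0 VC-HIT; vc=[2,12]
#4 0x2c→b2/s0 VC-HIT; vc=[8,12]
#5 0x2d→b2/s0 L1-HIT; vc=[8,12]
#6 0x2e→b2/s0 L1-HIT; vc=[8,12]
#7 0xc9→b12/s0 VC-HIT; vc=[8,2]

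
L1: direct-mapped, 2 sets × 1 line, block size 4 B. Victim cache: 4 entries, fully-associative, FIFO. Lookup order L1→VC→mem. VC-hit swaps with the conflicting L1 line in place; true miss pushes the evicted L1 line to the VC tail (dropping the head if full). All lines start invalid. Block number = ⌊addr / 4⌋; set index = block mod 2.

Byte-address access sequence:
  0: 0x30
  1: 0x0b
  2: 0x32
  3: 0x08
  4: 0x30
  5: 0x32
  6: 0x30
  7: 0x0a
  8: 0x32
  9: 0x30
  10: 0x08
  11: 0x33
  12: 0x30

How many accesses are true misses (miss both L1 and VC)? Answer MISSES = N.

#0 0x30→b12/s0 MISS; vc=[]
#1 0xb→b2/s0 MISS; vc=[12]
#2 0x32→b12/s0 VC-HIT; vc=[2]
#3 0x8→b2/s0 VC-HIT; vc=[12]
#4 0x30→b12/s0 VC-HIT; vc=[2]
#5 0x32→b12/s0 L1-HIT; vc=[2]
#6 0x30→b12/s0 L1-HIT; vc=[2]
#7 0xa→b2/s0 VC-HIT; vc=[12]
#8 0x32→b12/s0 VC-HIT; vc=[2]
#9 0x30→b12/s0 L1-HIT; vc=[2]
#10 0x8→b2/s0 VC-HIT; vc=[12]
#11 0x33→b12/s0 VC-HIT; vc=[2]
#12 0x30→b12/s0 L1-HIT; vc=[2]

MISSES = 2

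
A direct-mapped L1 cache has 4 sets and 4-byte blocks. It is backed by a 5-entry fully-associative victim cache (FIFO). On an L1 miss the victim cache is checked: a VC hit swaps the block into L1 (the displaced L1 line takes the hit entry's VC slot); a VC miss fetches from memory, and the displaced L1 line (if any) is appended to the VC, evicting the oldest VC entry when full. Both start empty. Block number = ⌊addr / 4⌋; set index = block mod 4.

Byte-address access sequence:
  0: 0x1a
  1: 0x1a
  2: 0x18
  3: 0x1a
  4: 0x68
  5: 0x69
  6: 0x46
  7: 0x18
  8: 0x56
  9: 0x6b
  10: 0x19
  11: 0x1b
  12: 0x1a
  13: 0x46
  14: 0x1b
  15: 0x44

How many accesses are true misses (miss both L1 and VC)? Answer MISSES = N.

MISSES = 4

  [0] addr=0x1a blk=6 s=2: MISS | VC []
  [1] addr=0x1a blk=6 s=2: L1-HIT | VC []
  [2] addr=0x18 blk=6 s=2: L1-HIT | VC []
  [3] addr=0x1a blk=6 s=2: L1-HIT | VC []
  [4] addr=0x68 blk=26 s=2: MISS | VC [6]
  [5] addr=0x69 blk=26 s=2: L1-HIT | VC [6]
  [6] addr=0x46 blk=17 s=1: MISS | VC [6]
  [7] addr=0x18 blk=6 s=2: VC-HIT | VC [26]
  [8] addr=0x56 blk=21 s=1: MISS | VC [26, 17]
  [9] addr=0x6b blk=26 s=2: VC-HIT | VC [6, 17]
  [10] addr=0x19 blk=6 s=2: VC-HIT | VC [26, 17]
  [11] addr=0x1b blk=6 s=2: L1-HIT | VC [26, 17]
  [12] addr=0x1a blk=6 s=2: L1-HIT | VC [26, 17]
  [13] addr=0x46 blk=17 s=1: VC-HIT | VC [26, 21]
  [14] addr=0x1b blk=6 s=2: L1-HIT | VC [26, 21]
  [15] addr=0x44 blk=17 s=1: L1-HIT | VC [26, 21]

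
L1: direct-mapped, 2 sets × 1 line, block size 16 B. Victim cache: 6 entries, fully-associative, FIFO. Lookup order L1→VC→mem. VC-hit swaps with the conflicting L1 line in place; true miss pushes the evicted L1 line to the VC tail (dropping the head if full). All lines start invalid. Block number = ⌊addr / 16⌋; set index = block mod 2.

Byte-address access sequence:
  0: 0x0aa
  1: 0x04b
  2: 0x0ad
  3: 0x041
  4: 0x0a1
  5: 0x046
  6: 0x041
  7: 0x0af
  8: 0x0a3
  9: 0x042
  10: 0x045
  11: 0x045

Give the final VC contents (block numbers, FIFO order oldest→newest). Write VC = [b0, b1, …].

#0 0xaa→b10/s0 MISS; vc=[]
#1 0x4b→b4/s0 MISS; vc=[10]
#2 0xad→b10/s0 VC-HIT; vc=[4]
#3 0x41→b4/s0 VC-HIT; vc=[10]
#4 0xa1→b10/s0 VC-HIT; vc=[4]
#5 0x46→b4/s0 VC-HIT; vc=[10]
#6 0x41→b4/s0 L1-HIT; vc=[10]
#7 0xaf→b10/s0 VC-HIT; vc=[4]
#8 0xa3→b10/s0 L1-HIT; vc=[4]
#9 0x42→b4/s0 VC-HIT; vc=[10]
#10 0x45→b4/s0 L1-HIT; vc=[10]
#11 0x45→b4/s0 L1-HIT; vc=[10]

VC = [10]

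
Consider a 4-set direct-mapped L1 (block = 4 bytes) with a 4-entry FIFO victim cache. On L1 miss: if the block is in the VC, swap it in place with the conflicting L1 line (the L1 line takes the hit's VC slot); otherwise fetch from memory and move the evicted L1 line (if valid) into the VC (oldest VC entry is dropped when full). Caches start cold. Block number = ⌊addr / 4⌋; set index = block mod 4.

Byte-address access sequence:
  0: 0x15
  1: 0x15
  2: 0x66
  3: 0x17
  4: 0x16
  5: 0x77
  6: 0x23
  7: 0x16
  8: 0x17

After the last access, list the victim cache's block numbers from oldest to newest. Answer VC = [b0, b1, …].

0: 0x15 (blk 5, set 1) → MISS  vc=[]
1: 0x15 (blk 5, set 1) → L1-HIT  vc=[]
2: 0x66 (blk 25, set 1) → MISS  vc=[5]
3: 0x17 (blk 5, set 1) → VC-HIT  vc=[25]
4: 0x16 (blk 5, set 1) → L1-HIT  vc=[25]
5: 0x77 (blk 29, set 1) → MISS  vc=[25, 5]
6: 0x23 (blk 8, set 0) → MISS  vc=[25, 5]
7: 0x16 (blk 5, set 1) → VC-HIT  vc=[25, 29]
8: 0x17 (blk 5, set 1) → L1-HIT  vc=[25, 29]

VC = [25, 29]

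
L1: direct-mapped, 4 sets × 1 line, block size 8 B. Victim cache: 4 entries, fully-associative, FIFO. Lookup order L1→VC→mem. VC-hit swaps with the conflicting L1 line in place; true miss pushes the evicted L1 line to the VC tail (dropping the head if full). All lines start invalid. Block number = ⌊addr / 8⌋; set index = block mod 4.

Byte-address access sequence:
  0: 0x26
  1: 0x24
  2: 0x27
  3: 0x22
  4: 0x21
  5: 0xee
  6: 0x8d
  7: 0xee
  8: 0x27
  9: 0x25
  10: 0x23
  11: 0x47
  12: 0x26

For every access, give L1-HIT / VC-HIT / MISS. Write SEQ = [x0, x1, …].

  [0] addr=0x26 blk=4 s=0: MISS | VC []
  [1] addr=0x24 blk=4 s=0: L1-HIT | VC []
  [2] addr=0x27 blk=4 s=0: L1-HIT | VC []
  [3] addr=0x22 blk=4 s=0: L1-HIT | VC []
  [4] addr=0x21 blk=4 s=0: L1-HIT | VC []
  [5] addr=0xee blk=29 s=1: MISS | VC []
  [6] addr=0x8d blk=17 s=1: MISS | VC [29]
  [7] addr=0xee blk=29 s=1: VC-HIT | VC [17]
  [8] addr=0x27 blk=4 s=0: L1-HIT | VC [17]
  [9] addr=0x25 blk=4 s=0: L1-HIT | VC [17]
  [10] addr=0x23 blk=4 s=0: L1-HIT | VC [17]
  [11] addr=0x47 blk=8 s=0: MISS | VC [17, 4]
  [12] addr=0x26 blk=4 s=0: VC-HIT | VC [17, 8]

SEQ = [MISS, L1-HIT, L1-HIT, L1-HIT, L1-HIT, MISS, MISS, VC-HIT, L1-HIT, L1-HIT, L1-HIT, MISS, VC-HIT]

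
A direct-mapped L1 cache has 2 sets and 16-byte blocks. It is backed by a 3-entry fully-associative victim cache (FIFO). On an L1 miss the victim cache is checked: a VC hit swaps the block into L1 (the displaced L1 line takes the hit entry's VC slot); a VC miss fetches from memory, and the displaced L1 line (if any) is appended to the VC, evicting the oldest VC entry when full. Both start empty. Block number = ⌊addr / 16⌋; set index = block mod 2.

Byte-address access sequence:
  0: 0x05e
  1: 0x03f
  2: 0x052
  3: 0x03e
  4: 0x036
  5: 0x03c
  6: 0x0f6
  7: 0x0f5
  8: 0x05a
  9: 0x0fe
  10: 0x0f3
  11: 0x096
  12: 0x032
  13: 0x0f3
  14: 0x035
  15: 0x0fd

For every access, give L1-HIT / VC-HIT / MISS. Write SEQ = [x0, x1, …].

0: 0x5e (blk 5, set 1) → MISS  vc=[]
1: 0x3f (blk 3, set 1) → MISS  vc=[5]
2: 0x52 (blk 5, set 1) → VC-HIT  vc=[3]
3: 0x3e (blk 3, set 1) → VC-HIT  vc=[5]
4: 0x36 (blk 3, set 1) → L1-HIT  vc=[5]
5: 0x3c (blk 3, set 1) → L1-HIT  vc=[5]
6: 0xf6 (blk 15, set 1) → MISS  vc=[5, 3]
7: 0xf5 (blk 15, set 1) → L1-HIT  vc=[5, 3]
8: 0x5a (blk 5, set 1) → VC-HIT  vc=[15, 3]
9: 0xfe (blk 15, set 1) → VC-HIT  vc=[5, 3]
10: 0xf3 (blk 15, set 1) → L1-HIT  vc=[5, 3]
11: 0x96 (blk 9, set 1) → MISS  vc=[5, 3, 15]
12: 0x32 (blk 3, set 1) → VC-HIT  vc=[5, 9, 15]
13: 0xf3 (blk 15, set 1) → VC-HIT  vc=[5, 9, 3]
14: 0x35 (blk 3, set 1) → VC-HIT  vc=[5, 9, 15]
15: 0xfd (blk 15, set 1) → VC-HIT  vc=[5, 9, 3]

SEQ = [MISS, MISS, VC-HIT, VC-HIT, L1-HIT, L1-HIT, MISS, L1-HIT, VC-HIT, VC-HIT, L1-HIT, MISS, VC-HIT, VC-HIT, VC-HIT, VC-HIT]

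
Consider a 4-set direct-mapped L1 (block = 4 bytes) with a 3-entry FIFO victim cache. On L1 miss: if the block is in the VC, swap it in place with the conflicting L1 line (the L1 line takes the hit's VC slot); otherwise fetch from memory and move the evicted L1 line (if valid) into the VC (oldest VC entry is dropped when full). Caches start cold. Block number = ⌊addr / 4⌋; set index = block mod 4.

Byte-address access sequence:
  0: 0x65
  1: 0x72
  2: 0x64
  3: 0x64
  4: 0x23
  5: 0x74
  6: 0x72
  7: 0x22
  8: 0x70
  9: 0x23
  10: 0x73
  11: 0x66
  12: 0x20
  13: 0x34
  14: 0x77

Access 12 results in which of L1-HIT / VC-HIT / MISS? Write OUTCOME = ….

OUTCOME = VC-HIT

0: 0x65 (blk 25, set 1) → MISS  vc=[]
1: 0x72 (blk 28, set 0) → MISS  vc=[]
2: 0x64 (blk 25, set 1) → L1-HIT  vc=[]
3: 0x64 (blk 25, set 1) → L1-HIT  vc=[]
4: 0x23 (blk 8, set 0) → MISS  vc=[28]
5: 0x74 (blk 29, set 1) → MISS  vc=[28, 25]
6: 0x72 (blk 28, set 0) → VC-HIT  vc=[8, 25]
7: 0x22 (blk 8, set 0) → VC-HIT  vc=[28, 25]
8: 0x70 (blk 28, set 0) → VC-HIT  vc=[8, 25]
9: 0x23 (blk 8, set 0) → VC-HIT  vc=[28, 25]
10: 0x73 (blk 28, set 0) → VC-HIT  vc=[8, 25]
11: 0x66 (blk 25, set 1) → VC-HIT  vc=[8, 29]
12: 0x20 (blk 8, set 0) → VC-HIT  vc=[28, 29]
13: 0x34 (blk 13, set 1) → MISS  vc=[28, 29, 25]
14: 0x77 (blk 29, set 1) → VC-HIT  vc=[28, 13, 25]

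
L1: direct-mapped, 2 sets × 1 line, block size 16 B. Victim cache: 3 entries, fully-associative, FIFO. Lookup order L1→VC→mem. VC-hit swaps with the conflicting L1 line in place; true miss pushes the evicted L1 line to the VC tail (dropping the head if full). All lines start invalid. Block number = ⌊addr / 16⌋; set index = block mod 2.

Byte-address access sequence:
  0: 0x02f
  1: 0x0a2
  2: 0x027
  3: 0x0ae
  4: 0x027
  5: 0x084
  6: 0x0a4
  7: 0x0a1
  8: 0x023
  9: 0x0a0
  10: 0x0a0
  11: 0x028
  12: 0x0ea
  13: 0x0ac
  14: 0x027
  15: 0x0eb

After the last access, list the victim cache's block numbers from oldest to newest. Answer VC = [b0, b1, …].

VC = [8, 2, 10]

#0 0x2f→b2/s0 MISS; vc=[]
#1 0xa2→b10/s0 MISS; vc=[2]
#2 0x27→b2/s0 VC-HIT; vc=[10]
#3 0xae→b10/s0 VC-HIT; vc=[2]
#4 0x27→b2/s0 VC-HIT; vc=[10]
#5 0x84→b8/s0 MISS; vc=[10,2]
#6 0xa4→b10/s0 VC-HIT; vc=[8,2]
#7 0xa1→b10/s0 L1-HIT; vc=[8,2]
#8 0x23→b2/s0 VC-HIT; vc=[8,10]
#9 0xa0→b10/s0 VC-HIT; vc=[8,2]
#10 0xa0→b10/s0 L1-HIT; vc=[8,2]
#11 0x28→b2/s0 VC-HIT; vc=[8,10]
#12 0xea→b14/s0 MISS; vc=[8,10,2]
#13 0xac→b10/s0 VC-HIT; vc=[8,14,2]
#14 0x27→b2/s0 VC-HIT; vc=[8,14,10]
#15 0xeb→b14/s0 VC-HIT; vc=[8,2,10]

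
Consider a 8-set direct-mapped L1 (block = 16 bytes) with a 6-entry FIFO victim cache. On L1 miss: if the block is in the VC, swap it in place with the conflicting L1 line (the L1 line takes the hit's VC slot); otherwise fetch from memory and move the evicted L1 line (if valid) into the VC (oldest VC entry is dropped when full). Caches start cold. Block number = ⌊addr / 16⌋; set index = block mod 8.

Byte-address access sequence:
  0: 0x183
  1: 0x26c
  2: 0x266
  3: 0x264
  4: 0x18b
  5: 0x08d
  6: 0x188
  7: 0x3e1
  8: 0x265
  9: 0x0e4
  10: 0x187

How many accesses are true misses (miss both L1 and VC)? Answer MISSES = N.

MISSES = 5

0: 0x183 (blk 24, set 0) → MISS  vc=[]
1: 0x26c (blk 38, set 6) → MISS  vc=[]
2: 0x266 (blk 38, set 6) → L1-HIT  vc=[]
3: 0x264 (blk 38, set 6) → L1-HIT  vc=[]
4: 0x18b (blk 24, set 0) → L1-HIT  vc=[]
5: 0x8d (blk 8, set 0) → MISS  vc=[24]
6: 0x188 (blk 24, set 0) → VC-HIT  vc=[8]
7: 0x3e1 (blk 62, set 6) → MISS  vc=[8, 38]
8: 0x265 (blk 38, set 6) → VC-HIT  vc=[8, 62]
9: 0xe4 (blk 14, set 6) → MISS  vc=[8, 62, 38]
10: 0x187 (blk 24, set 0) → L1-HIT  vc=[8, 62, 38]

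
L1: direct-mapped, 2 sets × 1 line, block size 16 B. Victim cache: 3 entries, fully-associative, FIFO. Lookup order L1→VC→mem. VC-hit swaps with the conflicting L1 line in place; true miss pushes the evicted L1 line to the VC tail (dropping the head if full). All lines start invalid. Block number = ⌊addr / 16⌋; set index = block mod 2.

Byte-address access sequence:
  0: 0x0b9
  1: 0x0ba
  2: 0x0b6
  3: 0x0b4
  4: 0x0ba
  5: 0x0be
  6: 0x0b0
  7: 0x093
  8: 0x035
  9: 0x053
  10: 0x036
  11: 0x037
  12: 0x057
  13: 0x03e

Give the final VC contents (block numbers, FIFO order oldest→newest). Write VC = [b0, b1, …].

VC = [11, 9, 5]

#0 0xb9→b11/s1 MISS; vc=[]
#1 0xba→b11/s1 L1-HIT; vc=[]
#2 0xb6→b11/s1 L1-HIT; vc=[]
#3 0xb4→b11/s1 L1-HIT; vc=[]
#4 0xba→b11/s1 L1-HIT; vc=[]
#5 0xbe→b11/s1 L1-HIT; vc=[]
#6 0xb0→b11/s1 L1-HIT; vc=[]
#7 0x93→b9/s1 MISS; vc=[11]
#8 0x35→b3/s1 MISS; vc=[11,9]
#9 0x53→b5/s1 MISS; vc=[11,9,3]
#10 0x36→b3/s1 VC-HIT; vc=[11,9,5]
#11 0x37→b3/s1 L1-HIT; vc=[11,9,5]
#12 0x57→b5/s1 VC-HIT; vc=[11,9,3]
#13 0x3e→b3/s1 VC-HIT; vc=[11,9,5]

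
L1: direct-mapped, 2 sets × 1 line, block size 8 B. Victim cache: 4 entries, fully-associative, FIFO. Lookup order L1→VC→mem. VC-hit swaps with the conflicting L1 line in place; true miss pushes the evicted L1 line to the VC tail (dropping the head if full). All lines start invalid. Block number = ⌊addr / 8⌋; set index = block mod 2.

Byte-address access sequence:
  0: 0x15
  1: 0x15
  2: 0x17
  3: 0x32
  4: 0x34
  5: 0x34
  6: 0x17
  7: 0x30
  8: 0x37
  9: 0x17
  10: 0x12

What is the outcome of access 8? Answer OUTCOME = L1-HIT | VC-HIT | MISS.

  [0] addr=0x15 blk=2 s=0: MISS | VC []
  [1] addr=0x15 blk=2 s=0: L1-HIT | VC []
  [2] addr=0x17 blk=2 s=0: L1-HIT | VC []
  [3] addr=0x32 blk=6 s=0: MISS | VC [2]
  [4] addr=0x34 blk=6 s=0: L1-HIT | VC [2]
  [5] addr=0x34 blk=6 s=0: L1-HIT | VC [2]
  [6] addr=0x17 blk=2 s=0: VC-HIT | VC [6]
  [7] addr=0x30 blk=6 s=0: VC-HIT | VC [2]
  [8] addr=0x37 blk=6 s=0: L1-HIT | VC [2]
  [9] addr=0x17 blk=2 s=0: VC-HIT | VC [6]
  [10] addr=0x12 blk=2 s=0: L1-HIT | VC [6]

OUTCOME = L1-HIT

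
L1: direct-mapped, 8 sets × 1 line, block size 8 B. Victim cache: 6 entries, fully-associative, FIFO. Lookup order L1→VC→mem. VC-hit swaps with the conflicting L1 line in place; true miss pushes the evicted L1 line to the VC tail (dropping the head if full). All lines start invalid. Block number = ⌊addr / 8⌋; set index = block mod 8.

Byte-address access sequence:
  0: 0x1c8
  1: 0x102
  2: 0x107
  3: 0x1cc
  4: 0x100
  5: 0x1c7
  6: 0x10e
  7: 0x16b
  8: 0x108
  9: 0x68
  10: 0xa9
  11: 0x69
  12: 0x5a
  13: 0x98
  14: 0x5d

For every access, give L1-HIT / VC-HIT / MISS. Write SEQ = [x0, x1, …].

  [0] addr=0x1c8 blk=57 s=1: MISS | VC []
  [1] addr=0x102 blk=32 s=0: MISS | VC []
  [2] addr=0x107 blk=32 s=0: L1-HIT | VC []
  [3] addr=0x1cc blk=57 s=1: L1-HIT | VC []
  [4] addr=0x100 blk=32 s=0: L1-HIT | VC []
  [5] addr=0x1c7 blk=56 s=0: MISS | VC [32]
  [6] addr=0x10e blk=33 s=1: MISS | VC [32, 57]
  [7] addr=0x16b blk=45 s=5: MISS | VC [32, 57]
  [8] addr=0x108 blk=33 s=1: L1-HIT | VC [32, 57]
  [9] addr=0x68 blk=13 s=5: MISS | VC [32, 57, 45]
  [10] addr=0xa9 blk=21 s=5: MISS | VC [32, 57, 45, 13]
  [11] addr=0x69 blk=13 s=5: VC-HIT | VC [32, 57, 45, 21]
  [12] addr=0x5a blk=11 s=3: MISS | VC [32, 57, 45, 21]
  [13] addr=0x98 blk=19 s=3: MISS | VC [32, 57, 45, 21, 11]
  [14] addr=0x5d blk=11 s=3: VC-HIT | VC [32, 57, 45, 21, 19]

SEQ = [MISS, MISS, L1-HIT, L1-HIT, L1-HIT, MISS, MISS, MISS, L1-HIT, MISS, MISS, VC-HIT, MISS, MISS, VC-HIT]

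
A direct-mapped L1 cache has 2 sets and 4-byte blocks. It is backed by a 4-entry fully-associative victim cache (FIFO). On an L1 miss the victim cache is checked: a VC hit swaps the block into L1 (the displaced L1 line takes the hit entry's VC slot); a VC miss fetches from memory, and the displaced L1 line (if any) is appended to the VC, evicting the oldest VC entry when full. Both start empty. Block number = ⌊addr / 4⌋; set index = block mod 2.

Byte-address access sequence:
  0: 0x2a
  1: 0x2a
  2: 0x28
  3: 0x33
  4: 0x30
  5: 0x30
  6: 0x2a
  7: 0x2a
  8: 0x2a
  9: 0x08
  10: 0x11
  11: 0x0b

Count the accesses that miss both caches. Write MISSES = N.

#0 0x2a→b10/s0 MISS; vc=[]
#1 0x2a→b10/s0 L1-HIT; vc=[]
#2 0x28→b10/s0 L1-HIT; vc=[]
#3 0x33→b12/s0 MISS; vc=[10]
#4 0x30→b12/s0 L1-HIT; vc=[10]
#5 0x30→b12/s0 L1-HIT; vc=[10]
#6 0x2a→b10/s0 VC-HIT; vc=[12]
#7 0x2a→b10/s0 L1-HIT; vc=[12]
#8 0x2a→b10/s0 L1-HIT; vc=[12]
#9 0x8→b2/s0 MISS; vc=[12,10]
#10 0x11→b4/s0 MISS; vc=[12,10,2]
#11 0xb→b2/s0 VC-HIT; vc=[12,10,4]

MISSES = 4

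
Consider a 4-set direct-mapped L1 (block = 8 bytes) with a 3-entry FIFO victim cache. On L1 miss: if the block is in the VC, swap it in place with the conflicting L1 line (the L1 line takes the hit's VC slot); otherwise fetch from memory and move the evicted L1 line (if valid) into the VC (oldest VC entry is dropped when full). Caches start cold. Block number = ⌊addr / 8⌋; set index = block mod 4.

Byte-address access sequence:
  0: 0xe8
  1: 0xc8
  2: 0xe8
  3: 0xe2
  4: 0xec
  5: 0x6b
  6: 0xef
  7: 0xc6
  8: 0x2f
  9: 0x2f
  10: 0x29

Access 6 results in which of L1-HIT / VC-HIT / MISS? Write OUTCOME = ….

OUTCOME = VC-HIT

#0 0xe8→b29/s1 MISS; vc=[]
#1 0xc8→b25/s1 MISS; vc=[29]
#2 0xe8→b29/s1 VC-HIT; vc=[25]
#3 0xe2→b28/s0 MISS; vc=[25]
#4 0xec→b29/s1 L1-HIT; vc=[25]
#5 0x6b→b13/s1 MISS; vc=[25,29]
#6 0xef→b29/s1 VC-HIT; vc=[25,13]
#7 0xc6→b24/s0 MISS; vc=[25,13,28]
#8 0x2f→b5/s1 MISS; vc=[13,28,29]
#9 0x2f→b5/s1 L1-HIT; vc=[13,28,29]
#10 0x29→b5/s1 L1-HIT; vc=[13,28,29]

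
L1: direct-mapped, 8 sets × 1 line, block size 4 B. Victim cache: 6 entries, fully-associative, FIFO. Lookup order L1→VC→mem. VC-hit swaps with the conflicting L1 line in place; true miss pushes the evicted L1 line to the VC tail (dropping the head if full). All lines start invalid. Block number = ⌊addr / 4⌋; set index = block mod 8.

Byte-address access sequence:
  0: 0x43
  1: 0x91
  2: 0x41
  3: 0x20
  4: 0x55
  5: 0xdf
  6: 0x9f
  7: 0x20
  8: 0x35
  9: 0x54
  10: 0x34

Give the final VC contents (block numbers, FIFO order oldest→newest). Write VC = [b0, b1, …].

0: 0x43 (blk 16, set 0) → MISS  vc=[]
1: 0x91 (blk 36, set 4) → MISS  vc=[]
2: 0x41 (blk 16, set 0) → L1-HIT  vc=[]
3: 0x20 (blk 8, set 0) → MISS  vc=[16]
4: 0x55 (blk 21, set 5) → MISS  vc=[16]
5: 0xdf (blk 55, set 7) → MISS  vc=[16]
6: 0x9f (blk 39, set 7) → MISS  vc=[16, 55]
7: 0x20 (blk 8, set 0) → L1-HIT  vc=[16, 55]
8: 0x35 (blk 13, set 5) → MISS  vc=[16, 55, 21]
9: 0x54 (blk 21, set 5) → VC-HIT  vc=[16, 55, 13]
10: 0x34 (blk 13, set 5) → VC-HIT  vc=[16, 55, 21]

VC = [16, 55, 21]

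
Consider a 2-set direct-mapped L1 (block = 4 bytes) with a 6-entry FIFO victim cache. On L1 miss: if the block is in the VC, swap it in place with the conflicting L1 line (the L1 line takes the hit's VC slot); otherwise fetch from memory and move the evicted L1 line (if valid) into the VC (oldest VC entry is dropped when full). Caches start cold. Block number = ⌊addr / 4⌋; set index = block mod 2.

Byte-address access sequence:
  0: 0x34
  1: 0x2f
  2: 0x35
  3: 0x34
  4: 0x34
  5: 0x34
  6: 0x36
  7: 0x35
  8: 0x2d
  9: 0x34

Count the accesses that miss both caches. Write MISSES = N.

MISSES = 2

0: 0x34 (blk 13, set 1) → MISS  vc=[]
1: 0x2f (blk 11, set 1) → MISS  vc=[13]
2: 0x35 (blk 13, set 1) → VC-HIT  vc=[11]
3: 0x34 (blk 13, set 1) → L1-HIT  vc=[11]
4: 0x34 (blk 13, set 1) → L1-HIT  vc=[11]
5: 0x34 (blk 13, set 1) → L1-HIT  vc=[11]
6: 0x36 (blk 13, set 1) → L1-HIT  vc=[11]
7: 0x35 (blk 13, set 1) → L1-HIT  vc=[11]
8: 0x2d (blk 11, set 1) → VC-HIT  vc=[13]
9: 0x34 (blk 13, set 1) → VC-HIT  vc=[11]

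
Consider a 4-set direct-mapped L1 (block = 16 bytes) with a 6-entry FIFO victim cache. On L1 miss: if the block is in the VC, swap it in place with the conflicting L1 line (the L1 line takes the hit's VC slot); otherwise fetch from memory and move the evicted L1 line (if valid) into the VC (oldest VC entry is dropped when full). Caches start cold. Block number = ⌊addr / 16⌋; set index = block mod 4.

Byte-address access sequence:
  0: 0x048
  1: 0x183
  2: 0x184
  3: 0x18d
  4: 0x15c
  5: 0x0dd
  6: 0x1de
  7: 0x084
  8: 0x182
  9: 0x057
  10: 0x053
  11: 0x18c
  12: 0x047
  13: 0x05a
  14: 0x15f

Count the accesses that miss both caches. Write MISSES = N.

  [0] addr=0x48 blk=4 s=0: MISS | VC []
  [1] addr=0x183 blk=24 s=0: MISS | VC [4]
  [2] addr=0x184 blk=24 s=0: L1-HIT | VC [4]
  [3] addr=0x18d blk=24 s=0: L1-HIT | VC [4]
  [4] addr=0x15c blk=21 s=1: MISS | VC [4]
  [5] addr=0xdd blk=13 s=1: MISS | VC [4, 21]
  [6] addr=0x1de blk=29 s=1: MISS | VC [4, 21, 13]
  [7] addr=0x84 blk=8 s=0: MISS | VC [4, 21, 13, 24]
  [8] addr=0x182 blk=24 s=0: VC-HIT | VC [4, 21, 13, 8]
  [9] addr=0x57 blk=5 s=1: MISS | VC [4, 21, 13, 8, 29]
  [10] addr=0x53 blk=5 s=1: L1-HIT | VC [4, 21, 13, 8, 29]
  [11] addr=0x18c blk=24 s=0: L1-HIT | VC [4, 21, 13, 8, 29]
  [12] addr=0x47 blk=4 s=0: VC-HIT | VC [24, 21, 13, 8, 29]
  [13] addr=0x5a blk=5 s=1: L1-HIT | VC [24, 21, 13, 8, 29]
  [14] addr=0x15f blk=21 s=1: VC-HIT | VC [24, 5, 13, 8, 29]

MISSES = 7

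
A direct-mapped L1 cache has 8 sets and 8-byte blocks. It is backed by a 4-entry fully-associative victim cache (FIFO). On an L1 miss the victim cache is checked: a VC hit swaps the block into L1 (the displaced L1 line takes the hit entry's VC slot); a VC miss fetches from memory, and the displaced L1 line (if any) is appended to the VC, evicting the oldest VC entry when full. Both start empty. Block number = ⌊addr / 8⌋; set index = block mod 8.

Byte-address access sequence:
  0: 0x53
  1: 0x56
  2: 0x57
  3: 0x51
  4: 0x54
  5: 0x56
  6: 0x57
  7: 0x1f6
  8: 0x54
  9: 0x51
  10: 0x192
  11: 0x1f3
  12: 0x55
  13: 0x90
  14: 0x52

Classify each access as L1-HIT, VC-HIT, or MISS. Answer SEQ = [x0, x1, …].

SEQ = [MISS, L1-HIT, L1-HIT, L1-HIT, L1-HIT, L1-HIT, L1-HIT, MISS, L1-HIT, L1-HIT, MISS, L1-HIT, VC-HIT, MISS, VC-HIT]

  [0] addr=0x53 blk=10 s=2: MISS | VC []
  [1] addr=0x56 blk=10 s=2: L1-HIT | VC []
  [2] addr=0x57 blk=10 s=2: L1-HIT | VC []
  [3] addr=0x51 blk=10 s=2: L1-HIT | VC []
  [4] addr=0x54 blk=10 s=2: L1-HIT | VC []
  [5] addr=0x56 blk=10 s=2: L1-HIT | VC []
  [6] addr=0x57 blk=10 s=2: L1-HIT | VC []
  [7] addr=0x1f6 blk=62 s=6: MISS | VC []
  [8] addr=0x54 blk=10 s=2: L1-HIT | VC []
  [9] addr=0x51 blk=10 s=2: L1-HIT | VC []
  [10] addr=0x192 blk=50 s=2: MISS | VC [10]
  [11] addr=0x1f3 blk=62 s=6: L1-HIT | VC [10]
  [12] addr=0x55 blk=10 s=2: VC-HIT | VC [50]
  [13] addr=0x90 blk=18 s=2: MISS | VC [50, 10]
  [14] addr=0x52 blk=10 s=2: VC-HIT | VC [50, 18]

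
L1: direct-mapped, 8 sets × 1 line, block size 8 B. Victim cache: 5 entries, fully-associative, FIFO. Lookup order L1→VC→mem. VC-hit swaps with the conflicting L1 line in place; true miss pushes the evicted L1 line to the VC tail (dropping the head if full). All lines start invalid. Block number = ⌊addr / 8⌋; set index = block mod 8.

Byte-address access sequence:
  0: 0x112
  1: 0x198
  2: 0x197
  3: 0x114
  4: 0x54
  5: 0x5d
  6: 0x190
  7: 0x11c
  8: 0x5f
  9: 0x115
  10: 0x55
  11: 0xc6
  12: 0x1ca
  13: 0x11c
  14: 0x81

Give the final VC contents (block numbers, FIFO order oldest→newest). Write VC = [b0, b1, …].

VC = [34, 50, 51, 11, 24]

  [0] addr=0x112 blk=34 s=2: MISS | VC []
  [1] addr=0x198 blk=51 s=3: MISS | VC []
  [2] addr=0x197 blk=50 s=2: MISS | VC [34]
  [3] addr=0x114 blk=34 s=2: VC-HIT | VC [50]
  [4] addr=0x54 blk=10 s=2: MISS | VC [50, 34]
  [5] addr=0x5d blk=11 s=3: MISS | VC [50, 34, 51]
  [6] addr=0x190 blk=50 s=2: VC-HIT | VC [10, 34, 51]
  [7] addr=0x11c blk=35 s=3: MISS | VC [10, 34, 51, 11]
  [8] addr=0x5f blk=11 s=3: VC-HIT | VC [10, 34, 51, 35]
  [9] addr=0x115 blk=34 s=2: VC-HIT | VC [10, 50, 51, 35]
  [10] addr=0x55 blk=10 s=2: VC-HIT | VC [34, 50, 51, 35]
  [11] addr=0xc6 blk=24 s=0: MISS | VC [34, 50, 51, 35]
  [12] addr=0x1ca blk=57 s=1: MISS | VC [34, 50, 51, 35]
  [13] addr=0x11c blk=35 s=3: VC-HIT | VC [34, 50, 51, 11]
  [14] addr=0x81 blk=16 s=0: MISS | VC [34, 50, 51, 11, 24]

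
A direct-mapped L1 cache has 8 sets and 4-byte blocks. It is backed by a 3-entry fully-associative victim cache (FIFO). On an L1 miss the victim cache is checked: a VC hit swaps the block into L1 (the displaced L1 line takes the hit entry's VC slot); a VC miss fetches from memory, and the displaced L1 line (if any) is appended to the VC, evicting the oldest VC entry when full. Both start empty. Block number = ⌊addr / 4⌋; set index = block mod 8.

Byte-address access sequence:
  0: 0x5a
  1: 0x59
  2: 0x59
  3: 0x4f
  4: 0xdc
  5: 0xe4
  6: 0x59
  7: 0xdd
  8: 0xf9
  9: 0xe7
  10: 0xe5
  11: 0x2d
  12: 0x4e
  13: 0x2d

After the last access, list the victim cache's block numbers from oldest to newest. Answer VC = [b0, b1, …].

VC = [22, 19]

0: 0x5a (blk 22, set 6) → MISS  vc=[]
1: 0x59 (blk 22, set 6) → L1-HIT  vc=[]
2: 0x59 (blk 22, set 6) → L1-HIT  vc=[]
3: 0x4f (blk 19, set 3) → MISS  vc=[]
4: 0xdc (blk 55, set 7) → MISS  vc=[]
5: 0xe4 (blk 57, set 1) → MISS  vc=[]
6: 0x59 (blk 22, set 6) → L1-HIT  vc=[]
7: 0xdd (blk 55, set 7) → L1-HIT  vc=[]
8: 0xf9 (blk 62, set 6) → MISS  vc=[22]
9: 0xe7 (blk 57, set 1) → L1-HIT  vc=[22]
10: 0xe5 (blk 57, set 1) → L1-HIT  vc=[22]
11: 0x2d (blk 11, set 3) → MISS  vc=[22, 19]
12: 0x4e (blk 19, set 3) → VC-HIT  vc=[22, 11]
13: 0x2d (blk 11, set 3) → VC-HIT  vc=[22, 19]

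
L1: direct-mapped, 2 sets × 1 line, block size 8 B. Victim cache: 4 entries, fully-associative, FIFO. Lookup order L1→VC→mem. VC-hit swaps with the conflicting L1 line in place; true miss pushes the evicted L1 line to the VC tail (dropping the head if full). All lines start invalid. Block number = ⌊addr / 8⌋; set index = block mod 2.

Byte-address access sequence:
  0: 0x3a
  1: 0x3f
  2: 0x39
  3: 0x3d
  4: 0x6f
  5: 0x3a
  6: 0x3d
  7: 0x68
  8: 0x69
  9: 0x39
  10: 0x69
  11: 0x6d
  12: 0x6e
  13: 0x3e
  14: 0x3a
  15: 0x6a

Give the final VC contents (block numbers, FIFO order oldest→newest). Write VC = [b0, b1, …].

VC = [7]

0: 0x3a (blk 7, set 1) → MISS  vc=[]
1: 0x3f (blk 7, set 1) → L1-HIT  vc=[]
2: 0x39 (blk 7, set 1) → L1-HIT  vc=[]
3: 0x3d (blk 7, set 1) → L1-HIT  vc=[]
4: 0x6f (blk 13, set 1) → MISS  vc=[7]
5: 0x3a (blk 7, set 1) → VC-HIT  vc=[13]
6: 0x3d (blk 7, set 1) → L1-HIT  vc=[13]
7: 0x68 (blk 13, set 1) → VC-HIT  vc=[7]
8: 0x69 (blk 13, set 1) → L1-HIT  vc=[7]
9: 0x39 (blk 7, set 1) → VC-HIT  vc=[13]
10: 0x69 (blk 13, set 1) → VC-HIT  vc=[7]
11: 0x6d (blk 13, set 1) → L1-HIT  vc=[7]
12: 0x6e (blk 13, set 1) → L1-HIT  vc=[7]
13: 0x3e (blk 7, set 1) → VC-HIT  vc=[13]
14: 0x3a (blk 7, set 1) → L1-HIT  vc=[13]
15: 0x6a (blk 13, set 1) → VC-HIT  vc=[7]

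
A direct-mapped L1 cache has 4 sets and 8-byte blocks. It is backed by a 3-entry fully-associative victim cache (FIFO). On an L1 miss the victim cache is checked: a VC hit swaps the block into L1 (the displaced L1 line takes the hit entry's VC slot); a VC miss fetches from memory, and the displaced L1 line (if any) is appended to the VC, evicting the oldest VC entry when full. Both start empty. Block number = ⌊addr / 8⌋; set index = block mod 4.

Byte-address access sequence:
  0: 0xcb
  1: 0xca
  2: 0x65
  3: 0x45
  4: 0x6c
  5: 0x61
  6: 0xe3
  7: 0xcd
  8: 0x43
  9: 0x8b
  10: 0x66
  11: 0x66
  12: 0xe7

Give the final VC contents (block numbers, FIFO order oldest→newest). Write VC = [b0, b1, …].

VC = [8, 25, 12]

0: 0xcb (blk 25, set 1) → MISS  vc=[]
1: 0xca (blk 25, set 1) → L1-HIT  vc=[]
2: 0x65 (blk 12, set 0) → MISS  vc=[]
3: 0x45 (blk 8, set 0) → MISS  vc=[12]
4: 0x6c (blk 13, set 1) → MISS  vc=[12, 25]
5: 0x61 (blk 12, set 0) → VC-HIT  vc=[8, 25]
6: 0xe3 (blk 28, set 0) → MISS  vc=[8, 25, 12]
7: 0xcd (blk 25, set 1) → VC-HIT  vc=[8, 13, 12]
8: 0x43 (blk 8, set 0) → VC-HIT  vc=[28, 13, 12]
9: 0x8b (blk 17, set 1) → MISS  vc=[13, 12, 25]
10: 0x66 (blk 12, set 0) → VC-HIT  vc=[13, 8, 25]
11: 0x66 (blk 12, set 0) → L1-HIT  vc=[13, 8, 25]
12: 0xe7 (blk 28, set 0) → MISS  vc=[8, 25, 12]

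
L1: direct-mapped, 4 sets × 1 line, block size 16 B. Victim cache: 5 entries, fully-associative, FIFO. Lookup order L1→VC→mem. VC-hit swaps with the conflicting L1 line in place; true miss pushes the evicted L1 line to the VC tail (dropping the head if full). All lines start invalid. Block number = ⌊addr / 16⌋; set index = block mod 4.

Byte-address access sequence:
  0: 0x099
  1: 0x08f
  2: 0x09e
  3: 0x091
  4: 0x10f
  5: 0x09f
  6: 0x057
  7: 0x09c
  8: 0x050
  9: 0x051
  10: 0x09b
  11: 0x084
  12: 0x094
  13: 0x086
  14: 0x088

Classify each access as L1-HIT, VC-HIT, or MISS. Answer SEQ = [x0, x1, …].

#0 0x99→b9/s1 MISS; vc=[]
#1 0x8f→b8/s0 MISS; vc=[]
#2 0x9e→b9/s1 L1-HIT; vc=[]
#3 0x91→b9/s1 L1-HIT; vc=[]
#4 0x10f→b16/s0 MISS; vc=[8]
#5 0x9f→b9/s1 L1-HIT; vc=[8]
#6 0x57→b5/s1 MISS; vc=[8,9]
#7 0x9c→b9/s1 VC-HIT; vc=[8,5]
#8 0x50→b5/s1 VC-HIT; vc=[8,9]
#9 0x51→b5/s1 L1-HIT; vc=[8,9]
#10 0x9b→b9/s1 VC-HIT; vc=[8,5]
#11 0x84→b8/s0 VC-HIT; vc=[16,5]
#12 0x94→b9/s1 L1-HIT; vc=[16,5]
#13 0x86→b8/s0 L1-HIT; vc=[16,5]
#14 0x88→b8/s0 L1-HIT; vc=[16,5]

SEQ = [MISS, MISS, L1-HIT, L1-HIT, MISS, L1-HIT, MISS, VC-HIT, VC-HIT, L1-HIT, VC-HIT, VC-HIT, L1-HIT, L1-HIT, L1-HIT]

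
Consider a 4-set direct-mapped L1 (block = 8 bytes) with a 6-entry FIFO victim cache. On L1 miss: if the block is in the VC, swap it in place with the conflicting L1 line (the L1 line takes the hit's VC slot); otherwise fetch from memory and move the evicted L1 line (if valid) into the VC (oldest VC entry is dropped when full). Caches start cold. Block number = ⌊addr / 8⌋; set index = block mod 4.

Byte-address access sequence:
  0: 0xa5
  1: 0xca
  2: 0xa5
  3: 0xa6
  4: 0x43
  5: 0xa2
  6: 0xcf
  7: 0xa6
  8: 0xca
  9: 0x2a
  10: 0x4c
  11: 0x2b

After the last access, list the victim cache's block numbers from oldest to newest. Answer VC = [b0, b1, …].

#0 0xa5→b20/s0 MISS; vc=[]
#1 0xca→b25/s1 MISS; vc=[]
#2 0xa5→b20/s0 L1-HIT; vc=[]
#3 0xa6→b20/s0 L1-HIT; vc=[]
#4 0x43→b8/s0 MISS; vc=[20]
#5 0xa2→b20/s0 VC-HIT; vc=[8]
#6 0xcf→b25/s1 L1-HIT; vc=[8]
#7 0xa6→b20/s0 L1-HIT; vc=[8]
#8 0xca→b25/s1 L1-HIT; vc=[8]
#9 0x2a→b5/s1 MISS; vc=[8,25]
#10 0x4c→b9/s1 MISS; vc=[8,25,5]
#11 0x2b→b5/s1 VC-HIT; vc=[8,25,9]

VC = [8, 25, 9]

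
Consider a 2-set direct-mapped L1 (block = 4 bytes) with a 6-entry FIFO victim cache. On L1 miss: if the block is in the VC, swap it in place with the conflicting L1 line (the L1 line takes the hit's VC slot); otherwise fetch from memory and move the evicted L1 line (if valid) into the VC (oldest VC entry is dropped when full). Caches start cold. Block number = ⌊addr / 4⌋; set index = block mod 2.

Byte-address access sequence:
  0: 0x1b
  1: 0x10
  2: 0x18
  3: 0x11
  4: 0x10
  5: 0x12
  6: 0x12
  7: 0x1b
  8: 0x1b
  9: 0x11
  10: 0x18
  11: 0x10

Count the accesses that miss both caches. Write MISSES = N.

MISSES = 2

#0 0x1b→b6/s0 MISS; vc=[]
#1 0x10→b4/s0 MISS; vc=[6]
#2 0x18→b6/s0 VC-HIT; vc=[4]
#3 0x11→b4/s0 VC-HIT; vc=[6]
#4 0x10→b4/s0 L1-HIT; vc=[6]
#5 0x12→b4/s0 L1-HIT; vc=[6]
#6 0x12→b4/s0 L1-HIT; vc=[6]
#7 0x1b→b6/s0 VC-HIT; vc=[4]
#8 0x1b→b6/s0 L1-HIT; vc=[4]
#9 0x11→b4/s0 VC-HIT; vc=[6]
#10 0x18→b6/s0 VC-HIT; vc=[4]
#11 0x10→b4/s0 VC-HIT; vc=[6]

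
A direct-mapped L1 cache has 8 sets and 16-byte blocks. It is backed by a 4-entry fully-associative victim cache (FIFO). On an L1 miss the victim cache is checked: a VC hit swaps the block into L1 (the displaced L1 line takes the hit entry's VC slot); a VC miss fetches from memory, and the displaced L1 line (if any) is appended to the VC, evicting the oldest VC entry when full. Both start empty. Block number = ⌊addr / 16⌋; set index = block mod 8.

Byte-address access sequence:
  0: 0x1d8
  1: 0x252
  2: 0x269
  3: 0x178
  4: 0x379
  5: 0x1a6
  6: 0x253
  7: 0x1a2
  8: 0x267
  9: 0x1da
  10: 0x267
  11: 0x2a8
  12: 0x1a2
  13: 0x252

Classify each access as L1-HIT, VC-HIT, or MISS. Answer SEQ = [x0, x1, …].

SEQ = [MISS, MISS, MISS, MISS, MISS, MISS, L1-HIT, L1-HIT, L1-HIT, VC-HIT, L1-HIT, MISS, VC-HIT, VC-HIT]

#0 0x1d8→b29/s5 MISS; vc=[]
#1 0x252→b37/s5 MISS; vc=[29]
#2 0x269→b38/s6 MISS; vc=[29]
#3 0x178→b23/s7 MISS; vc=[29]
#4 0x379→b55/s7 MISS; vc=[29,23]
#5 0x1a6→b26/s2 MISS; vc=[29,23]
#6 0x253→b37/s5 L1-HIT; vc=[29,23]
#7 0x1a2→b26/s2 L1-HIT; vc=[29,23]
#8 0x267→b38/s6 L1-HIT; vc=[29,23]
#9 0x1da→b29/s5 VC-HIT; vc=[37,23]
#10 0x267→b38/s6 L1-HIT; vc=[37,23]
#11 0x2a8→b42/s2 MISS; vc=[37,23,26]
#12 0x1a2→b26/s2 VC-HIT; vc=[37,23,42]
#13 0x252→b37/s5 VC-HIT; vc=[29,23,42]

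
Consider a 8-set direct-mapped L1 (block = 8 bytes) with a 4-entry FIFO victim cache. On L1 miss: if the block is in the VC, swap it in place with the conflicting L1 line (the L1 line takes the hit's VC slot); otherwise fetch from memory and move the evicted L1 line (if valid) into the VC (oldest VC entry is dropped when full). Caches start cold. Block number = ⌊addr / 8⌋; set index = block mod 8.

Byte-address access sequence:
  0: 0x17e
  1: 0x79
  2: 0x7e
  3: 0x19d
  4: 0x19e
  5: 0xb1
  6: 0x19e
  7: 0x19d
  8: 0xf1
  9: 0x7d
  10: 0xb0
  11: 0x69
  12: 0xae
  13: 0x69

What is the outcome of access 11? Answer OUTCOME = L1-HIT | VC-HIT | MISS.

  [0] addr=0x17e blk=47 s=7: MISS | VC []
  [1] addr=0x79 blk=15 s=7: MISS | VC [47]
  [2] addr=0x7e blk=15 s=7: L1-HIT | VC [47]
  [3] addr=0x19d blk=51 s=3: MISS | VC [47]
  [4] addr=0x19e blk=51 s=3: L1-HIT | VC [47]
  [5] addr=0xb1 blk=22 s=6: MISS | VC [47]
  [6] addr=0x19e blk=51 s=3: L1-HIT | VC [47]
  [7] addr=0x19d blk=51 s=3: L1-HIT | VC [47]
  [8] addr=0xf1 blk=30 s=6: MISS | VC [47, 22]
  [9] addr=0x7d blk=15 s=7: L1-HIT | VC [47, 22]
  [10] addr=0xb0 blk=22 s=6: VC-HIT | VC [47, 30]
  [11] addr=0x69 blk=13 s=5: MISS | VC [47, 30]
  [12] addr=0xae blk=21 s=5: MISS | VC [47, 30, 13]
  [13] addr=0x69 blk=13 s=5: VC-HIT | VC [47, 30, 21]

OUTCOME = MISS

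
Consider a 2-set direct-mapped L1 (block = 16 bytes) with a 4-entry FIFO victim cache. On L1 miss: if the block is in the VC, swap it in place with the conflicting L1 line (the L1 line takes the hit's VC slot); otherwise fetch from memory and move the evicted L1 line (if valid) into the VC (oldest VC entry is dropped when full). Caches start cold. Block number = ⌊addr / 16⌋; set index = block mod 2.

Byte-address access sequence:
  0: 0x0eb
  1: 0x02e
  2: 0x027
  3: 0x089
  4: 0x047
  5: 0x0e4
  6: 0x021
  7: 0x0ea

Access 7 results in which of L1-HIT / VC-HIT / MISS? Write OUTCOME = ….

  [0] addr=0xeb blk=14 s=0: MISS | VC []
  [1] addr=0x2e blk=2 s=0: MISS | VC [14]
  [2] addr=0x27 blk=2 s=0: L1-HIT | VC [14]
  [3] addr=0x89 blk=8 s=0: MISS | VC [14, 2]
  [4] addr=0x47 blk=4 s=0: MISS | VC [14, 2, 8]
  [5] addr=0xe4 blk=14 s=0: VC-HIT | VC [4, 2, 8]
  [6] addr=0x21 blk=2 s=0: VC-HIT | VC [4, 14, 8]
  [7] addr=0xea blk=14 s=0: VC-HIT | VC [4, 2, 8]

OUTCOME = VC-HIT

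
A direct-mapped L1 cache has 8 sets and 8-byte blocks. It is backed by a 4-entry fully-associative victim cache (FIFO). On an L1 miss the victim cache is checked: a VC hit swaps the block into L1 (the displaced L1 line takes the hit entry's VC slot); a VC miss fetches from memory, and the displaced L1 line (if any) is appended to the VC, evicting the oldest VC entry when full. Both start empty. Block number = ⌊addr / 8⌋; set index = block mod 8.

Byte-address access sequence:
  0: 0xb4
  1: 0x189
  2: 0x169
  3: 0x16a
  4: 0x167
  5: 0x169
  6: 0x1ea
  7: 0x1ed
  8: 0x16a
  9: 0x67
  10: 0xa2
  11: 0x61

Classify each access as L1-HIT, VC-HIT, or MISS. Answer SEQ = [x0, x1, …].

SEQ = [MISS, MISS, MISS, L1-HIT, MISS, L1-HIT, MISS, L1-HIT, VC-HIT, MISS, MISS, VC-HIT]

#0 0xb4→b22/s6 MISS; vc=[]
#1 0x189→b49/s1 MISS; vc=[]
#2 0x169→b45/s5 MISS; vc=[]
#3 0x16a→b45/s5 L1-HIT; vc=[]
#4 0x167→b44/s4 MISS; vc=[]
#5 0x169→b45/s5 L1-HIT; vc=[]
#6 0x1ea→b61/s5 MISS; vc=[45]
#7 0x1ed→b61/s5 L1-HIT; vc=[45]
#8 0x16a→b45/s5 VC-HIT; vc=[61]
#9 0x67→b12/s4 MISS; vc=[61,44]
#10 0xa2→b20/s4 MISS; vc=[61,44,12]
#11 0x61→b12/s4 VC-HIT; vc=[61,44,20]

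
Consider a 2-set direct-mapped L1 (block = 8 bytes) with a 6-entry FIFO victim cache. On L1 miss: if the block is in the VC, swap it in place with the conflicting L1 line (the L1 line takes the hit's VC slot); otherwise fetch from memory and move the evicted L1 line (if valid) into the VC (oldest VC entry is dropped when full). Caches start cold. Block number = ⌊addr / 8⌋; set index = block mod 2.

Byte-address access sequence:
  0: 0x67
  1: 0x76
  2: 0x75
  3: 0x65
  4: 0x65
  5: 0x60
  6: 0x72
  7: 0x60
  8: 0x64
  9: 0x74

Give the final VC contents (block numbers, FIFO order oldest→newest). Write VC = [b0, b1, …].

VC = [12]

  [0] addr=0x67 blk=12 s=0: MISS | VC []
  [1] addr=0x76 blk=14 s=0: MISS | VC [12]
  [2] addr=0x75 blk=14 s=0: L1-HIT | VC [12]
  [3] addr=0x65 blk=12 s=0: VC-HIT | VC [14]
  [4] addr=0x65 blk=12 s=0: L1-HIT | VC [14]
  [5] addr=0x60 blk=12 s=0: L1-HIT | VC [14]
  [6] addr=0x72 blk=14 s=0: VC-HIT | VC [12]
  [7] addr=0x60 blk=12 s=0: VC-HIT | VC [14]
  [8] addr=0x64 blk=12 s=0: L1-HIT | VC [14]
  [9] addr=0x74 blk=14 s=0: VC-HIT | VC [12]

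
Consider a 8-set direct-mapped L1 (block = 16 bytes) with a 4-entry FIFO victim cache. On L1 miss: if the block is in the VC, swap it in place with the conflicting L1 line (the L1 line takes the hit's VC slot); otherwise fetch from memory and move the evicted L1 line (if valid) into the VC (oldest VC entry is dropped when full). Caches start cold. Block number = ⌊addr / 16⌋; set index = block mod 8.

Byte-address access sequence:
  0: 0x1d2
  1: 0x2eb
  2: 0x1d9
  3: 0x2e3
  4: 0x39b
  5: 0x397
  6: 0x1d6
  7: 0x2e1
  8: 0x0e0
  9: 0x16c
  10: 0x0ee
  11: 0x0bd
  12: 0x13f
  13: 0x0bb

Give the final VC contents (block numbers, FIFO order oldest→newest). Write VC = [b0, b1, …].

VC = [46, 22, 19]

0: 0x1d2 (blk 29, set 5) → MISS  vc=[]
1: 0x2eb (blk 46, set 6) → MISS  vc=[]
2: 0x1d9 (blk 29, set 5) → L1-HIT  vc=[]
3: 0x2e3 (blk 46, set 6) → L1-HIT  vc=[]
4: 0x39b (blk 57, set 1) → MISS  vc=[]
5: 0x397 (blk 57, set 1) → L1-HIT  vc=[]
6: 0x1d6 (blk 29, set 5) → L1-HIT  vc=[]
7: 0x2e1 (blk 46, set 6) → L1-HIT  vc=[]
8: 0xe0 (blk 14, set 6) → MISS  vc=[46]
9: 0x16c (blk 22, set 6) → MISS  vc=[46, 14]
10: 0xee (blk 14, set 6) → VC-HIT  vc=[46, 22]
11: 0xbd (blk 11, set 3) → MISS  vc=[46, 22]
12: 0x13f (blk 19, set 3) → MISS  vc=[46, 22, 11]
13: 0xbb (blk 11, set 3) → VC-HIT  vc=[46, 22, 19]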